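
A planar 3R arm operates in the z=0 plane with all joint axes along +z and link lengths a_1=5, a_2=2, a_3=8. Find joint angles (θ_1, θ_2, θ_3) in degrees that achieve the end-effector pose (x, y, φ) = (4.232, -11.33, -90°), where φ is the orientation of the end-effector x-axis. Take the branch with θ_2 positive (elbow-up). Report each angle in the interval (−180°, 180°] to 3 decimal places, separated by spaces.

-60.000 90.004 -120.004

wrist centre = target − a_3·(cos φ, sin φ) = (4.2320, -3.3300)
cos θ_2 = (28.9987−5²−2²)/(2·5·2) = -0.0001; θ_2 = 90.0037° (elbow-up)
β = atan2(-3.3300,4.2320) = -38.1979°; ψ = atan2(2.0000,4.9999) = 21.8019°
θ_1 = β − ψ = -59.9998°
θ_3 = φ − θ_1 − θ_2 = -120.0039° (wrapped to (-180°,180°])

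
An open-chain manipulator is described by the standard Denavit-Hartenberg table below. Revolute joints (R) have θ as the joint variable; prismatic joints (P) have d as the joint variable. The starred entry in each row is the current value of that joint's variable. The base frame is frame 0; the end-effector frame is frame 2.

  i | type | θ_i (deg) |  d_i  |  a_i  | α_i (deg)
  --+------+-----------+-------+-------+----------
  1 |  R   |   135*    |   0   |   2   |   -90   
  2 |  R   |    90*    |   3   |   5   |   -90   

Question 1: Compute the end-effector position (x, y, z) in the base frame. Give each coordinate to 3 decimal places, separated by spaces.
after link 1: o_1 = (-1.4142, 1.4142, 0.0000)
after link 2: o_2 = (-3.5355, -0.7071, -5.0000)

-3.536 -0.707 -5.000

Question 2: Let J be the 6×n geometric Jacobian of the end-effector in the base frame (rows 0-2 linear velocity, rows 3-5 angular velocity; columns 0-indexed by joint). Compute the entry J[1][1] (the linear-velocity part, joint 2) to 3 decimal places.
axis z_1 = (-0.7071,-0.7071,0.0000); lever o_n−o_1 = (-2.1213,-2.1213,-5.0000)
cross product → J_v[:, 1] = (3.5355,-3.5355,-0.0000)
J_ω[:, 1] = z_1
entry J[1][1] = -3.5355

-3.536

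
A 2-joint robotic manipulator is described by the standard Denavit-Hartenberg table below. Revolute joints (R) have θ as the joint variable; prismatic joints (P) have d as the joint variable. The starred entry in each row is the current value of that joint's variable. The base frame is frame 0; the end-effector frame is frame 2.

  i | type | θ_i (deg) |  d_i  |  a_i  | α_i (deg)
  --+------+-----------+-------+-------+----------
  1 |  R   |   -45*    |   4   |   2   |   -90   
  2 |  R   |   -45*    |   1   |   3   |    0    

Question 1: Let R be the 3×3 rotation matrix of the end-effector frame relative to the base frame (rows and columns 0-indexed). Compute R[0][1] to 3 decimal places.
0.500

End-effector y-axis (col 1 of R) = (0.5000,-0.5000,-0.7071)
R[0][1] = 0.5000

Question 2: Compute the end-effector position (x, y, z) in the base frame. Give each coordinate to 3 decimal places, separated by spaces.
after link 1: o_1 = (1.4142, -1.4142, 4.0000)
after link 2: o_2 = (3.6213, -2.2071, 6.1213)

3.621 -2.207 6.121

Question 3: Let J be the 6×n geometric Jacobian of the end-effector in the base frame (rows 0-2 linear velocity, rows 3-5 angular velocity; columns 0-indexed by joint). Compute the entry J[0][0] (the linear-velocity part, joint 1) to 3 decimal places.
axis z_0 = ẑ; lever o_n−o_0 = (3.6213,-2.2071,6.1213)
cross product → J_v[:, 0] = (2.2071,3.6213,-0.0000)
J_ω[:, 0] = z_0
entry J[0][0] = 2.2071

2.207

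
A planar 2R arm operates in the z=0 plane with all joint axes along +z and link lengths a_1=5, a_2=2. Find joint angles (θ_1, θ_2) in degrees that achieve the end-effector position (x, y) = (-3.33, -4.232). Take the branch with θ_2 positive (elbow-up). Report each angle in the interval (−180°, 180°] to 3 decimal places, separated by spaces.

-150.000 90.004

cos θ_2 = (28.9987−5²−2²)/(2·5·2) = -0.0001; θ_2 = 90.0037° (elbow-up)
β = atan2(-4.2320,-3.3300) = -128.1979°; ψ = atan2(2.0000,4.9999) = 21.8019°
θ_1 = β − ψ = -149.9998°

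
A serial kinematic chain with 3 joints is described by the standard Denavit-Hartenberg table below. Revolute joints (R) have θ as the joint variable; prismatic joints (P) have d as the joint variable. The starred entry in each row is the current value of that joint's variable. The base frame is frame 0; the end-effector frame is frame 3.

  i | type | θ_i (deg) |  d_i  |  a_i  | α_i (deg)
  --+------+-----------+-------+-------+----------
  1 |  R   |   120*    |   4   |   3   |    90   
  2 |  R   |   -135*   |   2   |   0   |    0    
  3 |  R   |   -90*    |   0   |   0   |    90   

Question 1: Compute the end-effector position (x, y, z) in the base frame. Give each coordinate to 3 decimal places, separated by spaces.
0.232 3.598 4.000

after link 1: o_1 = (-1.5000, 2.5981, 4.0000)
after link 2: o_2 = (0.2321, 3.5981, 4.0000)
after link 3: o_3 = (0.2321, 3.5981, 4.0000)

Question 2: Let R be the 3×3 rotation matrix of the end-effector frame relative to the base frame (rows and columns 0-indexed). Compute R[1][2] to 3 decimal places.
0.612

End-effector z-axis (col 2 of R) = (-0.3536,0.6124,0.7071)
R[1][2] = 0.6124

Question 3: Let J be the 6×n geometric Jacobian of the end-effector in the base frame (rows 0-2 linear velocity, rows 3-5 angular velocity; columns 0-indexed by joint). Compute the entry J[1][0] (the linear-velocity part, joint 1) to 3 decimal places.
axis z_0 = ẑ; lever o_n−o_0 = (0.2321,3.5981,4.0000)
cross product → J_v[:, 0] = (-3.5981,0.2321,0.0000)
J_ω[:, 0] = z_0
entry J[1][0] = 0.2321

0.232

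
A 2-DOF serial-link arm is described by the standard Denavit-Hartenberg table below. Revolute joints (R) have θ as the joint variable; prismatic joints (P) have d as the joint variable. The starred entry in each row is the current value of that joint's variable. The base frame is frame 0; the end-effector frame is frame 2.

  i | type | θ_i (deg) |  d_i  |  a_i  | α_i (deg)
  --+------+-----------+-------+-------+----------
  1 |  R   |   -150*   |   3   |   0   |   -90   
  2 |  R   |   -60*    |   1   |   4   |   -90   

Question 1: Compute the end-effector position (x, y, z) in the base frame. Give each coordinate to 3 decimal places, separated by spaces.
after link 1: o_1 = (0.0000, 0.0000, 3.0000)
after link 2: o_2 = (-1.2321, -1.8660, 6.4641)

-1.232 -1.866 6.464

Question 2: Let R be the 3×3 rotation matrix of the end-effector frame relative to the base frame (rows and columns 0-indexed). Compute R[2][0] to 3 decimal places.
0.866

End-effector x-axis (col 0 of R) = (-0.4330,-0.2500,0.8660)
R[2][0] = 0.8660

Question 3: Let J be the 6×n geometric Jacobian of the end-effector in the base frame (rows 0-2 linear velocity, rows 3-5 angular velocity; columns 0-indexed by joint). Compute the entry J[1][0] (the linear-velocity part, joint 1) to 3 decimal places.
-1.232

axis z_0 = ẑ; lever o_n−o_0 = (-1.2321,-1.8660,6.4641)
cross product → J_v[:, 0] = (1.8660,-1.2321,0.0000)
J_ω[:, 0] = z_0
entry J[1][0] = -1.2321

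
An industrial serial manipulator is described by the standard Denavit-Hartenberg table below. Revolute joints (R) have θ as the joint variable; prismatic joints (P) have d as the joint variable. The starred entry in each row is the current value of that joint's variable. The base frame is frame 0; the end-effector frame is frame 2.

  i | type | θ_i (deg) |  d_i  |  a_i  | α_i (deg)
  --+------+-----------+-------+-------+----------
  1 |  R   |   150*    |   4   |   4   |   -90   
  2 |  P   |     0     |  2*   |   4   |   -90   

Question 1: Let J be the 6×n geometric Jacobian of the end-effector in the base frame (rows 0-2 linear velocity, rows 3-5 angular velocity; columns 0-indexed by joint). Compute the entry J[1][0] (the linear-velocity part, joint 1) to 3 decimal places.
-7.928

axis z_0 = ẑ; lever o_n−o_0 = (-7.9282,2.2679,4.0000)
cross product → J_v[:, 0] = (-2.2679,-7.9282,0.0000)
J_ω[:, 0] = z_0
entry J[1][0] = -7.9282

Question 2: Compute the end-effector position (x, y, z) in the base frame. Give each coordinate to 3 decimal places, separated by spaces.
after link 1: o_1 = (-3.4641, 2.0000, 4.0000)
after link 2: o_2 = (-7.9282, 2.2679, 4.0000)

-7.928 2.268 4.000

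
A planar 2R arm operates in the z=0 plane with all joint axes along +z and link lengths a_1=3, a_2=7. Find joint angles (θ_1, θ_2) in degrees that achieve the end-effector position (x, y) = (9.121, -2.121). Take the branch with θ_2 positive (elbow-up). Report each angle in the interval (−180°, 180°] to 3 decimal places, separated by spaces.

-45.009 45.014

cos θ_2 = (87.6913−3²−7²)/(2·3·7) = 0.7069; θ_2 = 45.0139° (elbow-up)
β = atan2(-2.1210,9.1210) = -13.0909°; ψ = atan2(4.9509,7.9485) = 31.9177°
θ_1 = β − ψ = -45.0087°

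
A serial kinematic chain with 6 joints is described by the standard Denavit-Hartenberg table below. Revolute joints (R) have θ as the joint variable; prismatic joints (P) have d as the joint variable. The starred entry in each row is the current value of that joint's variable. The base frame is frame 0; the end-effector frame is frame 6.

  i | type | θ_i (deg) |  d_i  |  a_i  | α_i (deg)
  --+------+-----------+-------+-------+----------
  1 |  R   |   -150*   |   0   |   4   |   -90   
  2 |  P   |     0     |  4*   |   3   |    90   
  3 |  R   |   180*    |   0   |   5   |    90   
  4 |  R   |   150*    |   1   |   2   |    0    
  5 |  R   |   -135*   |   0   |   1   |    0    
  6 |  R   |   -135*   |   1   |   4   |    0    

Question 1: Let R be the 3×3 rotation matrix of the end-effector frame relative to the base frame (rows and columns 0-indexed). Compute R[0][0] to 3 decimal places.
End-effector x-axis (col 0 of R) = (-0.4330,-0.2500,-0.8660)
R[0][0] = -0.4330

-0.433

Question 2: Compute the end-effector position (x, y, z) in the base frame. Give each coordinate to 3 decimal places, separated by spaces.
after link 1: o_1 = (-3.4641, -2.0000, 0.0000)
after link 2: o_2 = (-4.0622, -6.9641, 0.0000)
after link 3: o_3 = (0.2679, -4.4641, 0.0000)
after link 4: o_4 = (-0.7321, -6.1962, 1.0000)
after link 5: o_5 = (0.1045, -5.7132, 1.2588)
after link 6: o_6 = (-1.1276, -7.5792, -2.2053)

-1.128 -7.579 -2.205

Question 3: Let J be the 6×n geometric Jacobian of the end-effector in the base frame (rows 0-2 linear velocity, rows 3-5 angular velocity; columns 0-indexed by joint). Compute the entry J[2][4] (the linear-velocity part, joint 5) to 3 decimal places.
-1.034

axis z_4 = (0.5000,-0.8660,0.0000); lever o_n−o_4 = (-0.3955,-1.3831,-3.2053)
cross product → J_v[:, 4] = (2.7759,1.6026,-1.0341)
J_ω[:, 4] = z_4
entry J[2][4] = -1.0341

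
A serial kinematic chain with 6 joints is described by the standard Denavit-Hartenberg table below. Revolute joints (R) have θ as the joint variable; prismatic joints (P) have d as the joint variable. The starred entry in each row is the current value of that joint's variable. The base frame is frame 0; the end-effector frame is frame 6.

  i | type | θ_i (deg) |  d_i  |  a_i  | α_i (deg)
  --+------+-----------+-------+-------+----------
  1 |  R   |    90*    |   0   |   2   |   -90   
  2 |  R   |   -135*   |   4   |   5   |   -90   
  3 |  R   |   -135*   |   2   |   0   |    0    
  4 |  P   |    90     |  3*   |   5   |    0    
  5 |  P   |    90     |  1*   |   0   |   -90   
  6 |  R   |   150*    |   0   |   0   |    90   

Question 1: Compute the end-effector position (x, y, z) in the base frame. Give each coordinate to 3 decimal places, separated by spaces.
after link 1: o_1 = (0.0000, 2.0000, 0.0000)
after link 2: o_2 = (-4.0000, -1.5355, 3.5355)
after link 3: o_3 = (-4.0000, -0.1213, 4.9497)
after link 4: o_4 = (-7.5355, -0.5000, 9.5711)
after link 5: o_5 = (-7.5355, 0.2071, 10.2782)
after link 6: o_6 = (-7.5355, 0.2071, 10.2782)

-7.536 0.207 10.278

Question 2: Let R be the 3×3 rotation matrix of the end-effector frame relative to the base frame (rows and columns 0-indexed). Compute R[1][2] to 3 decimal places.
End-effector z-axis (col 2 of R) = (0.3536,-0.8624,-0.3624)
R[1][2] = -0.8624

-0.862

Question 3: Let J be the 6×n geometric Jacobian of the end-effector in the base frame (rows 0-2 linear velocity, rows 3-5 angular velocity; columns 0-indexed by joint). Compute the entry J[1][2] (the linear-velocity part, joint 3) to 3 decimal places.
axis z_2 = (0.0000,0.7071,0.7071); lever o_n−o_2 = (-3.5355,1.7426,6.7426)
cross product → J_v[:, 2] = (3.5355,-2.5000,2.5000)
J_ω[:, 2] = z_2
entry J[1][2] = -2.5000

-2.500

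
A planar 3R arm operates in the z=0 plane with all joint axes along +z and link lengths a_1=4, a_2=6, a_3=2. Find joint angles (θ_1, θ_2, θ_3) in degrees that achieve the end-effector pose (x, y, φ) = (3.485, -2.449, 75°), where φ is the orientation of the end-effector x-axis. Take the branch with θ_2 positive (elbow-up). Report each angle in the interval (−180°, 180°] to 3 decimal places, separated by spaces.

wrist centre = target − a_3·(cos φ, sin φ) = (2.9674, -4.3809)
cos θ_2 = (27.9971−4²−6²)/(2·4·6) = -0.5001; θ_2 = 120.0040° (elbow-up)
β = atan2(-4.3809,2.9674) = -55.8883°; ψ = atan2(5.1959,0.9996) = 79.1100°
θ_1 = β − ψ = -134.9984°
θ_3 = φ − θ_1 − θ_2 = 89.9944° (wrapped to (-180°,180°])

-134.998 120.004 89.994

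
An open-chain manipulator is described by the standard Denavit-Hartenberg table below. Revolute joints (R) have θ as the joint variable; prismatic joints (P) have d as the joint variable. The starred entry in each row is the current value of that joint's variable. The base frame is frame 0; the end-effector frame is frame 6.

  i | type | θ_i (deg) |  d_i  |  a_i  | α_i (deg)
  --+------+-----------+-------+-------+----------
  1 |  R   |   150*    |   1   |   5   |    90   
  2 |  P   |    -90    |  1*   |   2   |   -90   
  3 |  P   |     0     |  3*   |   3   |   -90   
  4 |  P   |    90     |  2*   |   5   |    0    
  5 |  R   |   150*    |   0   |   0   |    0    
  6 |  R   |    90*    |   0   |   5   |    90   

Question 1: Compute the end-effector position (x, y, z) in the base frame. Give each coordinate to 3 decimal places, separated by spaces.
-5.263 1.884 -8.330

after link 1: o_1 = (-4.3301, 2.5000, 1.0000)
after link 2: o_2 = (-3.8301, 3.3660, -1.0000)
after link 3: o_3 = (-6.4282, 4.8660, -4.0000)
after link 4: o_4 = (-3.0981, 0.6340, -4.0000)
after link 5: o_5 = (-3.0981, 0.6340, -4.0000)
after link 6: o_6 = (-5.2631, 1.8840, -8.3301)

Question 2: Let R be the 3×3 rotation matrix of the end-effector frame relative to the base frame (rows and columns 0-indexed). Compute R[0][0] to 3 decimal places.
-0.433

End-effector x-axis (col 0 of R) = (-0.4330,0.2500,-0.8660)
R[0][0] = -0.4330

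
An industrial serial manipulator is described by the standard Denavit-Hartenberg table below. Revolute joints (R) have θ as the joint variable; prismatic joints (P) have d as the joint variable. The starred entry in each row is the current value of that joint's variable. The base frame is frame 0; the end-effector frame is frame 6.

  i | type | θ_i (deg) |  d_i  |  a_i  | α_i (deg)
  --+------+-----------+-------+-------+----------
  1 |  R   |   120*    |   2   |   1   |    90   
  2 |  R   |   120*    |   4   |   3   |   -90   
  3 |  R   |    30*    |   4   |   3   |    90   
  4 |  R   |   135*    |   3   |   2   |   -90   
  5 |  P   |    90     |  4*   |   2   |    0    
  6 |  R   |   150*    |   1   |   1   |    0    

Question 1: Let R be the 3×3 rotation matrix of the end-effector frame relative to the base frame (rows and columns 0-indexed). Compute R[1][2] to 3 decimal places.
0.972

End-effector z-axis (col 2 of R) = (-0.1531,0.9723,-0.1768)
R[1][2] = 0.9723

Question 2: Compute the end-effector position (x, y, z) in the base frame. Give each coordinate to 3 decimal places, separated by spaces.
after link 1: o_1 = (-0.5000, 0.8660, 2.0000)
after link 2: o_2 = (3.7141, 1.5670, 4.5981)
after link 3: o_3 = (4.7966, -3.3080, 4.8481)
after link 4: o_4 = (8.3402, -2.8353, 4.3793)
after link 5: o_5 = (5.9778, 0.6208, 2.8062)
after link 6: o_6 = (6.3529, 1.8248, 3.4464)

6.353 1.825 3.446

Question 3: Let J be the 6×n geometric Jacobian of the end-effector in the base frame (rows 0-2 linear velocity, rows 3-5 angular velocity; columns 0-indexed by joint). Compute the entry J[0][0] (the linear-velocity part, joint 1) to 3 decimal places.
-1.825

axis z_0 = ẑ; lever o_n−o_0 = (6.3529,1.8248,3.4464)
cross product → J_v[:, 0] = (-1.8248,6.3529,0.0000)
J_ω[:, 0] = z_0
entry J[0][0] = -1.8248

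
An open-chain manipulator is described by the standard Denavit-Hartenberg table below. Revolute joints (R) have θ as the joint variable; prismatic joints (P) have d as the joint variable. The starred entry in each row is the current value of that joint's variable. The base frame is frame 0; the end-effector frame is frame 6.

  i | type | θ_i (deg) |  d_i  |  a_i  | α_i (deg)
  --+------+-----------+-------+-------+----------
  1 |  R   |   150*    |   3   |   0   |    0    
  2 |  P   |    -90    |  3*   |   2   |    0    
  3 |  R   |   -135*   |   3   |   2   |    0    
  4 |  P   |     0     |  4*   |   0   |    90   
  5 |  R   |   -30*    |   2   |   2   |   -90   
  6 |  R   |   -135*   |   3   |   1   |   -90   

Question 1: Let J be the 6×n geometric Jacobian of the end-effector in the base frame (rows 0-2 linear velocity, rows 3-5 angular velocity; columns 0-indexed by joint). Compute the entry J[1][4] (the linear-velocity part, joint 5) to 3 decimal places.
1.885

axis z_4 = (-0.9659,-0.2588,0.0000); lever o_n−o_4 = (-1.9368,-3.2311,1.9516)
cross product → J_v[:, 4] = (-0.5051,1.8851,2.6197)
J_ω[:, 4] = z_4
entry J[1][4] = 1.8851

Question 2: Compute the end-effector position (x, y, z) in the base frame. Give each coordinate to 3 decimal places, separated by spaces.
-0.419 -3.431 14.952

after link 1: o_1 = (0.0000, 0.0000, 3.0000)
after link 2: o_2 = (1.0000, 1.7321, 6.0000)
after link 3: o_3 = (1.5176, -0.1998, 9.0000)
after link 4: o_4 = (1.5176, -0.1998, 13.0000)
after link 5: o_5 = (0.0341, -2.3905, 12.0000)
after link 6: o_6 = (-0.4192, -3.4309, 14.9516)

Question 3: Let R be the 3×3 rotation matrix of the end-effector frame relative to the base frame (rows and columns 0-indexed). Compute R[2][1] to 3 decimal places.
-0.866

End-effector y-axis (col 1 of R) = (-0.1294,0.4830,-0.8660)
R[2][1] = -0.8660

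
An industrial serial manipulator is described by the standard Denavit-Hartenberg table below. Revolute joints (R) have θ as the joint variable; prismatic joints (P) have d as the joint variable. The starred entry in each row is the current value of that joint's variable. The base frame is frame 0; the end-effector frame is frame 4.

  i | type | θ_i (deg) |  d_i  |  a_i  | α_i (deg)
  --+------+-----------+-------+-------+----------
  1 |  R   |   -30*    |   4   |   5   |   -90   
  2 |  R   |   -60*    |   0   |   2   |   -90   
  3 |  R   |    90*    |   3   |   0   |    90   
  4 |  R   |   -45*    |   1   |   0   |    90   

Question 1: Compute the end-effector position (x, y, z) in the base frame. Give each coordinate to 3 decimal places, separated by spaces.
7.879 -4.549 5.098

after link 1: o_1 = (4.3301, -2.5000, 4.0000)
after link 2: o_2 = (5.1962, -3.0000, 5.7321)
after link 3: o_3 = (7.4462, -4.2990, 4.2321)
after link 4: o_4 = (7.8792, -4.5490, 5.0981)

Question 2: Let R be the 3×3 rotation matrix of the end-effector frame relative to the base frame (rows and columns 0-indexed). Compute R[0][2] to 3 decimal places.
End-effector z-axis (col 2 of R) = (-0.1768,0.9186,0.3536)
R[0][2] = -0.1768

-0.177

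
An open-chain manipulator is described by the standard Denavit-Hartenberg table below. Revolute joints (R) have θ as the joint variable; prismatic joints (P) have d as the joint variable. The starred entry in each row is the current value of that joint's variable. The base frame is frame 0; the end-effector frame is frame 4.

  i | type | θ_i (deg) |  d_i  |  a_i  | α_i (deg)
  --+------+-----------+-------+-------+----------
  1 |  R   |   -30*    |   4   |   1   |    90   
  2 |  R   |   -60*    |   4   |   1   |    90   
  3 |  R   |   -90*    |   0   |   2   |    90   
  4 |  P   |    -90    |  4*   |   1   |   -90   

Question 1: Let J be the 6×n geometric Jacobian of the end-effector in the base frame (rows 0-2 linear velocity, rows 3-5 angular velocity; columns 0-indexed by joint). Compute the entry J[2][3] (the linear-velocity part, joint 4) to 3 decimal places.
prismatic axis z_3 = (-0.4330,0.2500,0.8660)
J_v[:, 3] = z_3; J_ω[:, 3] = (0,0,0)
entry J[2][3] = 0.8660

0.866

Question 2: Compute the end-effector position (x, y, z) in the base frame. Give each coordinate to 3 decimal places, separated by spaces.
after link 1: o_1 = (0.8660, -0.5000, 4.0000)
after link 2: o_2 = (-0.7010, -4.2141, 3.1340)
after link 3: o_3 = (0.2990, -2.4821, 3.1340)
after link 4: o_4 = (-0.6830, -1.9151, 7.0981)

-0.683 -1.915 7.098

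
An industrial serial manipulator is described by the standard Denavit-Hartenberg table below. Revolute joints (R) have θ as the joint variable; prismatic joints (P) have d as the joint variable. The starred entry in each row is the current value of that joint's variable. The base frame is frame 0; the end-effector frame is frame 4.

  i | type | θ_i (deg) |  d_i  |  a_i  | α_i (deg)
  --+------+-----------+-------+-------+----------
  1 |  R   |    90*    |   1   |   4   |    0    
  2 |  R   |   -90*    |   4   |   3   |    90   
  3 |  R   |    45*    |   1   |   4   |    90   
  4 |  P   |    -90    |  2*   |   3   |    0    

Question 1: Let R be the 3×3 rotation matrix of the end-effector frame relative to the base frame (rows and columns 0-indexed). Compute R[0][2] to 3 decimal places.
End-effector z-axis (col 2 of R) = (0.7071,-0.0000,-0.7071)
R[0][2] = 0.7071

0.707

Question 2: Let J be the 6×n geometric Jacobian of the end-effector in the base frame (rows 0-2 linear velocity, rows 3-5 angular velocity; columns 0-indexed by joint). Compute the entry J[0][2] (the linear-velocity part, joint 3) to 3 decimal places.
-1.414

axis z_2 = (0.0000,-1.0000,0.0000); lever o_n−o_2 = (4.2426,2.0000,1.4142)
cross product → J_v[:, 2] = (-1.4142,0.0000,4.2426)
J_ω[:, 2] = z_2
entry J[0][2] = -1.4142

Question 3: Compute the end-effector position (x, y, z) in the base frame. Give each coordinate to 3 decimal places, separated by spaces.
7.243 6.000 6.414

after link 1: o_1 = (0.0000, 4.0000, 1.0000)
after link 2: o_2 = (3.0000, 4.0000, 5.0000)
after link 3: o_3 = (5.8284, 3.0000, 7.8284)
after link 4: o_4 = (7.2426, 6.0000, 6.4142)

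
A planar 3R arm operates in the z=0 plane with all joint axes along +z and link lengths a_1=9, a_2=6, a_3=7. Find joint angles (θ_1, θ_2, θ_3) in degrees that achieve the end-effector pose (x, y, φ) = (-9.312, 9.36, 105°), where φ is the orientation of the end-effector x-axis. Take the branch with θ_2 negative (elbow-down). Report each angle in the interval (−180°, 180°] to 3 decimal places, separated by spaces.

wrist centre = target − a_3·(cos φ, sin φ) = (-7.5003, 2.5985)
cos θ_2 = (63.0063−9²−6²)/(2·9·6) = -0.4999; θ_2 = -119.9961° (elbow-down)
β = atan2(2.5985,-7.5003) = 160.8910°; ψ = atan2(-5.1964,6.0004) = -40.8928°
θ_1 = β − ψ = 201.7838°
θ_3 = φ − θ_1 − θ_2 = 23.2123° (wrapped to (-180°,180°])

-158.216 -119.996 23.212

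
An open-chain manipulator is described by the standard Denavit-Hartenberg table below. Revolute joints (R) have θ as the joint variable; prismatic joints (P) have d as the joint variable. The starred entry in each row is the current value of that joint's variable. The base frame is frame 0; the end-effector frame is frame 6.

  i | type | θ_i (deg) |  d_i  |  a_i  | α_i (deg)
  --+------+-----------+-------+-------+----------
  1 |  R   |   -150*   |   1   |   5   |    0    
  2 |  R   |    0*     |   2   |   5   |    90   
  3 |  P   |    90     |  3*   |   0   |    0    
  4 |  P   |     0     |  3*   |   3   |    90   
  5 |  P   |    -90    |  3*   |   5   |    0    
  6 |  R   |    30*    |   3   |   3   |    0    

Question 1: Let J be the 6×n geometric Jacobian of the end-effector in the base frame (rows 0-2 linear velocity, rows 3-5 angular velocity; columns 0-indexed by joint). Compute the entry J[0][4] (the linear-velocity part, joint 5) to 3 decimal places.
-0.866

prismatic axis z_4 = (-0.8660,-0.5000,-0.0000)
J_v[:, 4] = z_4; J_ω[:, 4] = (0,0,0)
entry J[0][4] = -0.8660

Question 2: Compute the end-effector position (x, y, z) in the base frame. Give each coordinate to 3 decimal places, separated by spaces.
after link 1: o_1 = (-4.3301, -2.5000, 1.0000)
after link 2: o_2 = (-8.6603, -5.0000, 3.0000)
after link 3: o_3 = (-10.1603, -2.4019, 3.0000)
after link 4: o_4 = (-11.6603, 0.1962, 6.0000)
after link 5: o_5 = (-11.7583, -5.6340, 6.0000)
after link 6: o_6 = (-13.0574, -9.3840, 7.5000)

-13.057 -9.384 7.500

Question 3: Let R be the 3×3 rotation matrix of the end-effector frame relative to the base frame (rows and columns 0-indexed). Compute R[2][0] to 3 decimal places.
0.500

End-effector x-axis (col 0 of R) = (0.4330,-0.7500,0.5000)
R[2][0] = 0.5000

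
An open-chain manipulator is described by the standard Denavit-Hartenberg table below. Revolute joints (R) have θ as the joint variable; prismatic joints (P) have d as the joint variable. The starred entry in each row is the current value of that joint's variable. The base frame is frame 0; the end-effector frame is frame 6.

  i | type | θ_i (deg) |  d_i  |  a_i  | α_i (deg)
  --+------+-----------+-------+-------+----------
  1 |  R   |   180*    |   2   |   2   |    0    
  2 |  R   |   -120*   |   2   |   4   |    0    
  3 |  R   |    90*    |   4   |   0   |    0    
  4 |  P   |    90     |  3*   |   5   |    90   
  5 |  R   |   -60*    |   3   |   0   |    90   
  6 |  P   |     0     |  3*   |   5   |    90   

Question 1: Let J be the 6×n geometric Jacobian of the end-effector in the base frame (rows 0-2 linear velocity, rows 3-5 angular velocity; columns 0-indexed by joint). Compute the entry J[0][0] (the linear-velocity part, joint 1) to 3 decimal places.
axis z_0 = ẑ; lever o_n−o_0 = (-5.0490,0.7189,5.1699)
cross product → J_v[:, 0] = (-0.7189,-5.0490,0.0000)
J_ω[:, 0] = z_0
entry J[0][0] = -0.7189

-0.719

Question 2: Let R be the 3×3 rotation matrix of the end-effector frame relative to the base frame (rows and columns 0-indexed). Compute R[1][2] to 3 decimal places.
-0.500

End-effector z-axis (col 2 of R) = (0.8660,-0.5000,-0.0000)
R[1][2] = -0.5000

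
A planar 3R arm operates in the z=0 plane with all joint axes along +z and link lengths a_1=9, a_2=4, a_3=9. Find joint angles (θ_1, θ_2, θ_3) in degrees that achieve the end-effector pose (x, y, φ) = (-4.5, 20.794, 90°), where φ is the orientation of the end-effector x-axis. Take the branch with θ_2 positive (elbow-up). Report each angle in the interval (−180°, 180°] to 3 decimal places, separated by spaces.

101.766 30.009 -41.774

wrist centre = target − a_3·(cos φ, sin φ) = (-4.5000, 11.7940)
cos θ_2 = (159.3484−9²−4²)/(2·9·4) = 0.8660; θ_2 = 30.0086° (elbow-up)
β = atan2(11.7940,-4.5000) = 110.8844°; ψ = atan2(2.0005,12.4638) = 9.1186°
θ_1 = β − ψ = 101.7658°
θ_3 = φ − θ_1 − θ_2 = -41.7744° (wrapped to (-180°,180°])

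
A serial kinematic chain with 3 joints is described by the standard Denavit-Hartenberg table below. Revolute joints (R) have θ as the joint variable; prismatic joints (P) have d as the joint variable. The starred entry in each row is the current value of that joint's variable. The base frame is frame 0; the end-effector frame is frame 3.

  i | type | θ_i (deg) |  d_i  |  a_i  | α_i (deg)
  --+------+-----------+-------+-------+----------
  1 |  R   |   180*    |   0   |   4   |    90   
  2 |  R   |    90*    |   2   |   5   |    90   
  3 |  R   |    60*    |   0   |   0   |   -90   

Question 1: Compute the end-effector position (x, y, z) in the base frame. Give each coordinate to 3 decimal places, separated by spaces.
-4.000 2.000 5.000

after link 1: o_1 = (-4.0000, 0.0000, 0.0000)
after link 2: o_2 = (-4.0000, 2.0000, 5.0000)
after link 3: o_3 = (-4.0000, 2.0000, 5.0000)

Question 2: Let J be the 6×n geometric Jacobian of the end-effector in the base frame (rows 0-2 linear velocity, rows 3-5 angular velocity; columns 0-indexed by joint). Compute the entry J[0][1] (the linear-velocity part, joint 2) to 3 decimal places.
5.000

axis z_1 = (0.0000,1.0000,0.0000); lever o_n−o_1 = (0.0000,2.0000,5.0000)
cross product → J_v[:, 1] = (5.0000,-0.0000,0.0000)
J_ω[:, 1] = z_1
entry J[0][1] = 5.0000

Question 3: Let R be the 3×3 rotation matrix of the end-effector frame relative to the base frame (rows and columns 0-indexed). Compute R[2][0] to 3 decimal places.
End-effector x-axis (col 0 of R) = (0.0000,0.8660,0.5000)
R[2][0] = 0.5000

0.500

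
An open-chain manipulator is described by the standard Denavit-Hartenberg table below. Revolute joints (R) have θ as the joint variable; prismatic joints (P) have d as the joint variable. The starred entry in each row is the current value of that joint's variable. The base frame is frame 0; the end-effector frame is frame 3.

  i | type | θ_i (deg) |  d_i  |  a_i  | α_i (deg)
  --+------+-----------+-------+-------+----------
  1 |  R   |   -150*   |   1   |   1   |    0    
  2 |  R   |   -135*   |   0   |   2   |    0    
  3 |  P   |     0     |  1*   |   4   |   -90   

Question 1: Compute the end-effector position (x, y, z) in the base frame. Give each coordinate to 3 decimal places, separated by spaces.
0.687 5.296 2.000

after link 1: o_1 = (-0.8660, -0.5000, 1.0000)
after link 2: o_2 = (-0.3484, 1.4319, 1.0000)
after link 3: o_3 = (0.6869, 5.2956, 2.0000)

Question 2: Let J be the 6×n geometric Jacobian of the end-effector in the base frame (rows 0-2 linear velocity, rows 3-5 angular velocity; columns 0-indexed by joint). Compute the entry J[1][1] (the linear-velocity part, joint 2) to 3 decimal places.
axis z_1 = (0.0000,0.0000,1.0000); lever o_n−o_1 = (1.5529,5.7956,1.0000)
cross product → J_v[:, 1] = (-5.7956,1.5529,0.0000)
J_ω[:, 1] = z_1
entry J[1][1] = 1.5529

1.553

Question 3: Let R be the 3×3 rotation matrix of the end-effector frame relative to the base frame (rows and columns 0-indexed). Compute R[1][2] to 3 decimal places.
End-effector z-axis (col 2 of R) = (-0.9659,0.2588,0.0000)
R[1][2] = 0.2588

0.259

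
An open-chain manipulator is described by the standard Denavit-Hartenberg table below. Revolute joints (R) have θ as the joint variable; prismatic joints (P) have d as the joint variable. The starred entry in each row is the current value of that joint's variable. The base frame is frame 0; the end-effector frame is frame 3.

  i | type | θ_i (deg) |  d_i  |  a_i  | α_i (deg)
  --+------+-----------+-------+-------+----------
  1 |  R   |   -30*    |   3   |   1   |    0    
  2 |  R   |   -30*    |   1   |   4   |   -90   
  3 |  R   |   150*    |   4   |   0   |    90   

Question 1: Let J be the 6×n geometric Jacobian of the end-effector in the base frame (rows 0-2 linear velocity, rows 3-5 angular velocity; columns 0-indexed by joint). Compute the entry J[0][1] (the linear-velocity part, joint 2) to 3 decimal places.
1.464

axis z_1 = (0.0000,0.0000,1.0000); lever o_n−o_1 = (5.4641,-1.4641,1.0000)
cross product → J_v[:, 1] = (1.4641,5.4641,-0.0000)
J_ω[:, 1] = z_1
entry J[0][1] = 1.4641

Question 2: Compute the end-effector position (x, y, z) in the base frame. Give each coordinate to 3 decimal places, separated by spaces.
6.330 -1.964 4.000

after link 1: o_1 = (0.8660, -0.5000, 3.0000)
after link 2: o_2 = (2.8660, -3.9641, 4.0000)
after link 3: o_3 = (6.3301, -1.9641, 4.0000)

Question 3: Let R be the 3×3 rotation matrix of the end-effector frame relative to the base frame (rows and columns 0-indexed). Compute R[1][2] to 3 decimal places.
End-effector z-axis (col 2 of R) = (0.2500,-0.4330,-0.8660)
R[1][2] = -0.4330

-0.433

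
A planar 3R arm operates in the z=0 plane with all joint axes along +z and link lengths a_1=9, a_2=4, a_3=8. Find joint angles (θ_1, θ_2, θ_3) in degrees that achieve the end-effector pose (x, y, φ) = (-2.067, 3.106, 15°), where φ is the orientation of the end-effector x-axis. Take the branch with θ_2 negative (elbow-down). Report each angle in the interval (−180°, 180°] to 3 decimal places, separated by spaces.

-162.073 -89.998 -92.929

wrist centre = target − a_3·(cos φ, sin φ) = (-9.7944, 1.0354)
cos θ_2 = (97.0026−9²−4²)/(2·9·4) = 0.0000; θ_2 = -89.9980° (elbow-down)
β = atan2(1.0354,-9.7944) = 173.9652°; ψ = atan2(-4.0000,9.0001) = -23.9622°
θ_1 = β − ψ = 197.9274°
θ_3 = φ − θ_1 − θ_2 = -92.9294° (wrapped to (-180°,180°])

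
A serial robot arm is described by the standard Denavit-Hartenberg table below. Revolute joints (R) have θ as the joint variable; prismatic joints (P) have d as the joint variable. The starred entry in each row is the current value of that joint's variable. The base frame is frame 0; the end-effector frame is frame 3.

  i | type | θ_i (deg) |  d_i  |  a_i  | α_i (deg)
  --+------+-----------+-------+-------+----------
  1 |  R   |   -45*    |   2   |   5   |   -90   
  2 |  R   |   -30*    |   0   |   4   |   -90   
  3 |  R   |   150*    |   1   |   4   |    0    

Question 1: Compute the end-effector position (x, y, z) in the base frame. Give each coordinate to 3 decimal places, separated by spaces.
after link 1: o_1 = (3.5355, -3.5355, 2.0000)
after link 2: o_2 = (5.9850, -5.9850, 4.0000)
after link 3: o_3 = (2.8030, -5.6315, 1.4019)

2.803 -5.631 1.402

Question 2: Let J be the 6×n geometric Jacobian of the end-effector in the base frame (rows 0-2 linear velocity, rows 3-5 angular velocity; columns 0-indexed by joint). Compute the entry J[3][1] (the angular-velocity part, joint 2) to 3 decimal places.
0.707

axis z_1 = (0.7071,0.7071,0.0000); lever o_n−o_1 = (-0.7325,-2.0959,-0.5981)
cross product → J_v[:, 1] = (-0.4229,0.4229,-0.9641)
J_ω[:, 1] = z_1
entry J[3][1] = 0.7071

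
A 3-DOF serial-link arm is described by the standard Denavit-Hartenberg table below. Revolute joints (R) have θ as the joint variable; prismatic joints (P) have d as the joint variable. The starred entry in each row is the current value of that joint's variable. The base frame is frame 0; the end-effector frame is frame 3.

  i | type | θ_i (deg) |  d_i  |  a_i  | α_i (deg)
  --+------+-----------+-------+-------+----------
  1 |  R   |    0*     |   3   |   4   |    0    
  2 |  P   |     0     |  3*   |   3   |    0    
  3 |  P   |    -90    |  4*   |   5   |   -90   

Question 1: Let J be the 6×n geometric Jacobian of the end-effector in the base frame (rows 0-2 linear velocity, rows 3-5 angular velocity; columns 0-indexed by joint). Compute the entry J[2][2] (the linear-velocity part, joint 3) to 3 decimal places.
1.000

prismatic axis z_2 = (0.0000,0.0000,1.0000)
J_v[:, 2] = z_2; J_ω[:, 2] = (0,0,0)
entry J[2][2] = 1.0000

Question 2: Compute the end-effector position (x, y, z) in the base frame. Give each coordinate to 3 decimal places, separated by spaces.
after link 1: o_1 = (4.0000, 0.0000, 3.0000)
after link 2: o_2 = (7.0000, 0.0000, 6.0000)
after link 3: o_3 = (7.0000, -5.0000, 10.0000)

7.000 -5.000 10.000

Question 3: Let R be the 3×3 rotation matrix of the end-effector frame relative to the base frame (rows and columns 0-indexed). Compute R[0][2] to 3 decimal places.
End-effector z-axis (col 2 of R) = (1.0000,0.0000,0.0000)
R[0][2] = 1.0000

1.000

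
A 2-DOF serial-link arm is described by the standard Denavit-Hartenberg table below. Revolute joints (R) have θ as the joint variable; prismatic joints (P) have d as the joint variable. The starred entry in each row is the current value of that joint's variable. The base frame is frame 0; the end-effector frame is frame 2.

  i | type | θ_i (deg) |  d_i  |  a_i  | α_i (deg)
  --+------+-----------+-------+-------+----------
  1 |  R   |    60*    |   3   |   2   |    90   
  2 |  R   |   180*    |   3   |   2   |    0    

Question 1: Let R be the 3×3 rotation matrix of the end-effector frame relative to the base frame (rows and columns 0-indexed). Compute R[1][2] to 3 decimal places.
-0.500

End-effector z-axis (col 2 of R) = (0.8660,-0.5000,0.0000)
R[1][2] = -0.5000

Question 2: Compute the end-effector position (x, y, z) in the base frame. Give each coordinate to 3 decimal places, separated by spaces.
after link 1: o_1 = (1.0000, 1.7321, 3.0000)
after link 2: o_2 = (2.5981, -1.5000, 3.0000)

2.598 -1.500 3.000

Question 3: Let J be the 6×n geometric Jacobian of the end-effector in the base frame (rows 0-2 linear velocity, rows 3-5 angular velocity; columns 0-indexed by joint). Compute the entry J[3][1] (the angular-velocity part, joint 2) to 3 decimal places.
axis z_1 = (0.8660,-0.5000,0.0000); lever o_n−o_1 = (1.5981,-3.2321,0.0000)
cross product → J_v[:, 1] = (-0.0000,-0.0000,-2.0000)
J_ω[:, 1] = z_1
entry J[3][1] = 0.8660

0.866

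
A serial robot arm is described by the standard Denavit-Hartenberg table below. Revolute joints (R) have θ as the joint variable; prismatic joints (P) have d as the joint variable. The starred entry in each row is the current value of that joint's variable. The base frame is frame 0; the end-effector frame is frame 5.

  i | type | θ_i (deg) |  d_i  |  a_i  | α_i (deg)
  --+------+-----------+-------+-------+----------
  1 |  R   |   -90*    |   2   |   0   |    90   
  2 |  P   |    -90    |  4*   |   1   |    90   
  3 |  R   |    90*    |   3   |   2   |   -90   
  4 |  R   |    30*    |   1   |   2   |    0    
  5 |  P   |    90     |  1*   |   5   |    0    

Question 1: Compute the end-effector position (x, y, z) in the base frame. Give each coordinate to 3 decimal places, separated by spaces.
-5.232 -2.330 3.000

after link 1: o_1 = (0.0000, 0.0000, 2.0000)
after link 2: o_2 = (-4.0000, -0.0000, 1.0000)
after link 3: o_3 = (-6.0000, 3.0000, 1.0000)
after link 4: o_4 = (-7.7321, 2.0000, 2.0000)
after link 5: o_5 = (-5.2321, -2.3301, 3.0000)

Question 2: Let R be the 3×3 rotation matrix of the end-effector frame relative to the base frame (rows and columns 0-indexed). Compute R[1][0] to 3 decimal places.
End-effector x-axis (col 0 of R) = (0.5000,-0.8660,0.0000)
R[1][0] = -0.8660

-0.866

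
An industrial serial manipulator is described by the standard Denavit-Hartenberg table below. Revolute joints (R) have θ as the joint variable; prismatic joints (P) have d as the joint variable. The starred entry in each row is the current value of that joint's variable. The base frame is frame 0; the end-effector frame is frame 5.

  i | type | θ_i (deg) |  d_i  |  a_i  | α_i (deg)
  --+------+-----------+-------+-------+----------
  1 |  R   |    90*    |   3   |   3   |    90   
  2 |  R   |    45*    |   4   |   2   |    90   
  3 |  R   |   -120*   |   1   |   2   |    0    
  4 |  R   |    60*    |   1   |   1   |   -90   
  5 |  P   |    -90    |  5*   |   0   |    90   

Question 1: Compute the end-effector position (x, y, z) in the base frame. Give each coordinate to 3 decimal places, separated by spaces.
after link 1: o_1 = (0.0000, 3.0000, 3.0000)
after link 2: o_2 = (4.0000, 4.4142, 4.4142)
after link 3: o_3 = (2.2679, 4.4142, 3.0000)
after link 4: o_4 = (1.4019, 5.4749, 2.6464)
after link 5: o_5 = (3.9019, 8.5367, 5.7083)

3.902 8.537 5.708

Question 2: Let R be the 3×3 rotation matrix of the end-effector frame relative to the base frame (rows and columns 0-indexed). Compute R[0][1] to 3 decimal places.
0.500

End-effector y-axis (col 1 of R) = (0.5000,0.6124,0.6124)
R[0][1] = 0.5000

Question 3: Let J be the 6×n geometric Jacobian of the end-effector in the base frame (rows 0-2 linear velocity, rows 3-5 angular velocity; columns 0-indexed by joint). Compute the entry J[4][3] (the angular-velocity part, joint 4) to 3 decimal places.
0.707

axis z_3 = (0.0000,0.7071,-0.7071); lever o_n−o_3 = (1.6340,4.1225,2.7083)
cross product → J_v[:, 3] = (4.8301,-1.1554,-1.1554)
J_ω[:, 3] = z_3
entry J[4][3] = 0.7071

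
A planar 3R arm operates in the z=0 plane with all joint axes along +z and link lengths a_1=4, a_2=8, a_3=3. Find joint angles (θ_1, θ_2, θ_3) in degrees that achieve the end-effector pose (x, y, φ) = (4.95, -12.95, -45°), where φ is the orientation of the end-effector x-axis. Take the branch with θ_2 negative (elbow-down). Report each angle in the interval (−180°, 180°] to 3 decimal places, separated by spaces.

wrist centre = target − a_3·(cos φ, sin φ) = (2.8287, -10.8287)
cos θ_2 = (125.2617−4²−8²)/(2·4·8) = 0.7072; θ_2 = -44.9913° (elbow-down)
β = atan2(-10.8287,2.8287) = -75.3603°; ψ = atan2(-5.6560,9.6577) = -30.3552°
θ_1 = β − ψ = -45.0051°
θ_3 = φ − θ_1 − θ_2 = 44.9964° (wrapped to (-180°,180°])

-45.005 -44.991 44.996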